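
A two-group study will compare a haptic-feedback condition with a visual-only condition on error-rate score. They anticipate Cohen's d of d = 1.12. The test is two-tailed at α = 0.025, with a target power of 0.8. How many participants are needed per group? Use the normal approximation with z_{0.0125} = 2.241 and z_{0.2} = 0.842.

For two independent groups with equal n: n = 2·((z_{α/2} + z_β) / d)².
z_{α/2} + z_β = 2.241 + 0.842 = 3.083.
n = 2 × (3.083 / 1.12)² = 2 × 2.753² = 2 × 7.58 = 15.2.
Round up to the next whole participant.

n = 16 per group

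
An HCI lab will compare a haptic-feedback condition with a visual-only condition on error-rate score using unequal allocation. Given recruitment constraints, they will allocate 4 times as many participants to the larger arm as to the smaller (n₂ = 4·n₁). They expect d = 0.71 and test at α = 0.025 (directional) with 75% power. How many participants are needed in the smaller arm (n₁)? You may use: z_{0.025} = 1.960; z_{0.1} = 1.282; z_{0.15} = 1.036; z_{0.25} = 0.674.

With allocation ratio k = n₂/n₁ = 4, Var(x̄₁−x̄₂) = σ²(1/n₁ + 1/(k·n₁)) = σ²·(k+1)/(k·n₁).
So n₁ = (1 + 1/k)·((z_{α} + z_β)/d)² = 1.250 × (2.634/0.71)².
n₁ = 1.250 × 13.76 = 17.2.
Round up: n₁ = 18, giving n₂ = 4 × 18 = 72.

n₁ = 18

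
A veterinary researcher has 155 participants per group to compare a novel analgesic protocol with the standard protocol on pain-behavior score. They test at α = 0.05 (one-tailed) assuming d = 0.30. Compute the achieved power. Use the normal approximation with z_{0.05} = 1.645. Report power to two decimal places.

power ≈ 0.84

For two equal groups, power = Φ(d·√(n/2) − z_{α}).
d·√(n/2) = 0.30 × √(155/2) = 0.30 × 8.803 = 2.641.
z_β = 2.641 − 1.645 = 0.996.
Power = Φ(0.996) = 0.840.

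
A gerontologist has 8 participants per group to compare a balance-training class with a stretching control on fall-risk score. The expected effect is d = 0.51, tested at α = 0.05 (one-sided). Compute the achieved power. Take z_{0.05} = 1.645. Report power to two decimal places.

power ≈ 0.27

For two equal groups, power = Φ(d·√(n/2) − z_{α}).
d·√(n/2) = 0.51 × √(8/2) = 0.51 × 2.000 = 1.020.
z_β = 1.020 − 1.645 = -0.625.
Power = Φ(-0.625) = 0.266.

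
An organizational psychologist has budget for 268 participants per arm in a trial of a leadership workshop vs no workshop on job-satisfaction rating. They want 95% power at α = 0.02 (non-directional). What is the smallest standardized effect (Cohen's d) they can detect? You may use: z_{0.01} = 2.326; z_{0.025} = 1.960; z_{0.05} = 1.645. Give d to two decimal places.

For two independent groups of n = 268 each: d_min = (z_{α/2} + z_β)·√(2/n).
z-sum = 2.326 + 1.645 = 3.971.
d_min = 3.971 × √(2/268) = 3.971 × 0.0864 = 0.343.

d_min ≈ 0.34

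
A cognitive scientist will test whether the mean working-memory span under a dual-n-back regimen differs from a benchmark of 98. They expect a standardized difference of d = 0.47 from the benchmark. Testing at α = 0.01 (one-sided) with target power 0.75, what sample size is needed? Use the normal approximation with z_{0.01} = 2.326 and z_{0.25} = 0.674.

For a one-sample test: n = ((z_{α} + z_β) / d)².
z_{α} + z_β = 2.326 + 0.674 = 3.000.
n = (3.000 / 0.47)² = 6.383² = 40.74.
Round up.

n = 41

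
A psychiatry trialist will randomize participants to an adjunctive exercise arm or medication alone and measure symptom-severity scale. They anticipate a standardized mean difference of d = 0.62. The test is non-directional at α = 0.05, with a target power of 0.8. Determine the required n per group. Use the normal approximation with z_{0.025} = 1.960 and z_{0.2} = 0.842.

For two independent groups with equal n: n = 2·((z_{α/2} + z_β) / d)².
z_{α/2} + z_β = 1.960 + 0.842 = 2.802.
n = 2 × (2.802 / 0.62)² = 2 × 4.519² = 2 × 20.42 = 40.8.
Round up to the next whole participant.

n = 41 per group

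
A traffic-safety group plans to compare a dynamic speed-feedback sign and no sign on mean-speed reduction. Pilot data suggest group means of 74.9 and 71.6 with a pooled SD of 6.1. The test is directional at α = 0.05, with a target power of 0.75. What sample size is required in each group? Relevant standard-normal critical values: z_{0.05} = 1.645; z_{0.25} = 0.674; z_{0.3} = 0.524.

Cohen's d = |M₁ − M₂| / SD_pooled = |74.9 − 71.6| / 6.1 = 3.3 / 6.1 = 0.541.
For two independent groups with equal n: n = 2·((z_{α} + z_β) / d)².
z_{α} + z_β = 1.645 + 0.674 = 2.319.
n = 2 × (2.319 / 0.541)² = 2 × 4.287² = 2 × 18.37 = 36.7.
Round up to the next whole participant.

n = 37 per group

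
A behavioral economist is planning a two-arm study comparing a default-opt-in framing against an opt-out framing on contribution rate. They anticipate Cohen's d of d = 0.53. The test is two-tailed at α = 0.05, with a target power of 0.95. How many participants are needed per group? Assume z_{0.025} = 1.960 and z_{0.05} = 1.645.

n = 93 per group

For two independent groups with equal n: n = 2·((z_{α/2} + z_β) / d)².
z_{α/2} + z_β = 1.960 + 1.645 = 3.605.
n = 2 × (3.605 / 0.53)² = 2 × 6.802² = 2 × 46.27 = 92.5.
Round up to the next whole participant.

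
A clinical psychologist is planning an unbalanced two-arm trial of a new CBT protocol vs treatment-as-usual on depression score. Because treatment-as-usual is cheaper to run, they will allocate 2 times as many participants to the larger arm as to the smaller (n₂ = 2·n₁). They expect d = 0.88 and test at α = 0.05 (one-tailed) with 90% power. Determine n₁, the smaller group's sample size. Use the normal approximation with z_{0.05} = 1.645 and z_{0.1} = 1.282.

n₁ = 17

With allocation ratio k = n₂/n₁ = 2, Var(x̄₁−x̄₂) = σ²(1/n₁ + 1/(k·n₁)) = σ²·(k+1)/(k·n₁).
So n₁ = (1 + 1/k)·((z_{α} + z_β)/d)² = 1.500 × (2.927/0.88)².
n₁ = 1.500 × 11.06 = 16.6.
Round up: n₁ = 17, giving n₂ = 2 × 17 = 34.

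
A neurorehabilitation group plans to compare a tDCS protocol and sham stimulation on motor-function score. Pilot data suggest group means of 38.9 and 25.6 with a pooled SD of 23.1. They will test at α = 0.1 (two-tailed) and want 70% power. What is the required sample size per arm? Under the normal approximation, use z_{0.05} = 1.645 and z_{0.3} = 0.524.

Cohen's d = |M₁ − M₂| / SD_pooled = |38.9 − 25.6| / 23.1 = 13.3 / 23.1 = 0.576.
For two independent groups with equal n: n = 2·((z_{α/2} + z_β) / d)².
z_{α/2} + z_β = 1.645 + 0.524 = 2.169.
n = 2 × (2.169 / 0.576)² = 2 × 3.766² = 2 × 14.18 = 28.4.
Round up to the next whole participant.

n = 29 per group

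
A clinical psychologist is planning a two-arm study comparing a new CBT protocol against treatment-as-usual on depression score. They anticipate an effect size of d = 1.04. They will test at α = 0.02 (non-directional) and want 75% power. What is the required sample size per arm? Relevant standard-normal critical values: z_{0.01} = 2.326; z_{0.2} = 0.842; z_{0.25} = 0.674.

n = 17 per group

For two independent groups with equal n: n = 2·((z_{α/2} + z_β) / d)².
z_{α/2} + z_β = 2.326 + 0.674 = 3.000.
n = 2 × (3.000 / 1.04)² = 2 × 2.885² = 2 × 8.32 = 16.6.
Round up to the next whole participant.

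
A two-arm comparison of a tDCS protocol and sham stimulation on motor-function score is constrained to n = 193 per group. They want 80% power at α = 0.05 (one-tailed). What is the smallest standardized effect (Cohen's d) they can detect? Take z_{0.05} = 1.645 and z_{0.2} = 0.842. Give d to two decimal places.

For two independent groups of n = 193 each: d_min = (z_{α} + z_β)·√(2/n).
z-sum = 1.645 + 0.842 = 2.487.
d_min = 2.487 × √(2/193) = 2.487 × 0.1018 = 0.253.

d_min ≈ 0.25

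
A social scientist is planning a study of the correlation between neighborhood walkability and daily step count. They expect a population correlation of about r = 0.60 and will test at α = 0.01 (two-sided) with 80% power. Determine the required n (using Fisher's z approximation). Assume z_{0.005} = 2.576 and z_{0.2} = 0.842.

Fisher's z: C = ½·ln((1+r)/(1−r)) = ½·ln(4.0000) = 0.6931.
n = ((z_{α/2} + z_β)/C)² + 3.
(2.576 + 0.842) / 0.6931 = 3.418 / 0.6931 = 4.931.
n = 4.931² + 3 = 24.32 + 3 = 27.3.
Round up.

n = 28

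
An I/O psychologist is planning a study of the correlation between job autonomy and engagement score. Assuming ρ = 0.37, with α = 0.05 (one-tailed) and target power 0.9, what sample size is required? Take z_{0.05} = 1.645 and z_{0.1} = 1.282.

Fisher's z: C = ½·ln((1+r)/(1−r)) = ½·ln(2.1746) = 0.3884.
n = ((z_{α} + z_β)/C)² + 3.
(1.645 + 1.282) / 0.3884 = 2.927 / 0.3884 = 7.536.
n = 7.536² + 3 = 56.79 + 3 = 59.8.
Round up.

n = 60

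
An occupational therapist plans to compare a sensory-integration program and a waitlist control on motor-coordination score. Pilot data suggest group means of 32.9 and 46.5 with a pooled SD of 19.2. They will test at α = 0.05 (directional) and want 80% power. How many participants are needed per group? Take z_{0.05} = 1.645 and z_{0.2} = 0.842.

n = 25 per group

Cohen's d = |M₁ − M₂| / SD_pooled = |32.9 − 46.5| / 19.2 = 13.6 / 19.2 = 0.708.
For two independent groups with equal n: n = 2·((z_{α} + z_β) / d)².
z_{α} + z_β = 1.645 + 0.842 = 2.487.
n = 2 × (2.487 / 0.708)² = 2 × 3.513² = 2 × 12.34 = 24.7.
Round up to the next whole participant.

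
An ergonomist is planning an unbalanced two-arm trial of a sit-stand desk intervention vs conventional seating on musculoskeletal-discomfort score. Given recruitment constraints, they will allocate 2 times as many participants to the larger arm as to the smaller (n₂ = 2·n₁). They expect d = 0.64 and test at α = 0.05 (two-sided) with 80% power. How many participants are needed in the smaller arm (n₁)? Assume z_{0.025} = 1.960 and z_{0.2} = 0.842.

With allocation ratio k = n₂/n₁ = 2, Var(x̄₁−x̄₂) = σ²(1/n₁ + 1/(k·n₁)) = σ²·(k+1)/(k·n₁).
So n₁ = (1 + 1/k)·((z_{α/2} + z_β)/d)² = 1.500 × (2.802/0.64)².
n₁ = 1.500 × 19.17 = 28.8.
Round up: n₁ = 29, giving n₂ = 2 × 29 = 58.

n₁ = 29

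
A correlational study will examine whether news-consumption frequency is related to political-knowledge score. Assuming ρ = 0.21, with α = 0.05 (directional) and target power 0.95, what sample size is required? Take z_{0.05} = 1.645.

Fisher's z: C = ½·ln((1+r)/(1−r)) = ½·ln(1.5316) = 0.2132.
n = ((z_{α} + z_β)/C)² + 3.
(1.645 + 1.645) / 0.2132 = 3.290 / 0.2132 = 15.432.
n = 15.432² + 3 = 238.13 + 3 = 241.1.
Round up.

n = 242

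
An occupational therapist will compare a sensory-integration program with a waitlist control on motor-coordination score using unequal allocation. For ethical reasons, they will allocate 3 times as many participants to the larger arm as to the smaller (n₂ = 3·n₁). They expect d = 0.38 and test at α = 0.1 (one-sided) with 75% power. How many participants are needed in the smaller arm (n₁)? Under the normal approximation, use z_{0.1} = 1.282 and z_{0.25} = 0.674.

With allocation ratio k = n₂/n₁ = 3, Var(x̄₁−x̄₂) = σ²(1/n₁ + 1/(k·n₁)) = σ²·(k+1)/(k·n₁).
So n₁ = (1 + 1/k)·((z_{α} + z_β)/d)² = 1.333 × (1.956/0.38)².
n₁ = 1.333 × 26.50 = 35.3.
Round up: n₁ = 36, giving n₂ = 3 × 36 = 108.

n₁ = 36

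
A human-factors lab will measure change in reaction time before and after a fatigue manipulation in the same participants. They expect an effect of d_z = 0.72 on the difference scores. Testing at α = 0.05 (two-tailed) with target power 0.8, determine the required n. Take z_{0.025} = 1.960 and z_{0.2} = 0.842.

For a paired (one-sample on differences) test: n = ((z_{α/2} + z_β) / d)².
z_{α/2} + z_β = 1.960 + 0.842 = 2.802.
n = (2.802 / 0.72)² = 3.892² = 15.15.
Round up.

n = 16 pairs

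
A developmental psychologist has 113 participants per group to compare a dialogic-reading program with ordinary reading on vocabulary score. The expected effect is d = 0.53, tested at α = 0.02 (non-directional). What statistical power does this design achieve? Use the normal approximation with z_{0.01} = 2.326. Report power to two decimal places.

For two equal groups, power = Φ(d·√(n/2) − z_{α/2}).
d·√(n/2) = 0.53 × √(113/2) = 0.53 × 7.517 = 3.984.
z_β = 3.984 − 2.326 = 1.658.
Power = Φ(1.658) = 0.951.

power ≈ 0.95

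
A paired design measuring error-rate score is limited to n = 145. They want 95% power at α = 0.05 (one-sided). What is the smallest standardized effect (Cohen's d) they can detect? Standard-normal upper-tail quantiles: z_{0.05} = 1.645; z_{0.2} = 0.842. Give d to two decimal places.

For a single sample (or paired design) of n = 145: d_min = (z_{α} + z_β)/√n.
z-sum = 1.645 + 1.645 = 3.290.
d_min = 3.290 / √145 = 3.290 / 12.042 = 0.273.

d_min ≈ 0.27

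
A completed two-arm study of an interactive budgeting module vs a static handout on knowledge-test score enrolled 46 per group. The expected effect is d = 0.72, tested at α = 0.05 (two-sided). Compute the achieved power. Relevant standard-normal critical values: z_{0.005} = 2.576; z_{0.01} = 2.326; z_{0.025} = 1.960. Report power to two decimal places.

For two equal groups, power = Φ(d·√(n/2) − z_{α/2}).
d·√(n/2) = 0.72 × √(46/2) = 0.72 × 4.796 = 3.453.
z_β = 3.453 − 1.960 = 1.493.
Power = Φ(1.493) = 0.932.

power ≈ 0.93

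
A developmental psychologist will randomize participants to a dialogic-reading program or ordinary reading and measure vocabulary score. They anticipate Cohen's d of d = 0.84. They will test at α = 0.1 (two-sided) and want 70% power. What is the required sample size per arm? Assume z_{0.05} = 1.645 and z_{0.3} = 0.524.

For two independent groups with equal n: n = 2·((z_{α/2} + z_β) / d)².
z_{α/2} + z_β = 1.645 + 0.524 = 2.169.
n = 2 × (2.169 / 0.84)² = 2 × 2.582² = 2 × 6.67 = 13.3.
Round up to the next whole participant.

n = 14 per group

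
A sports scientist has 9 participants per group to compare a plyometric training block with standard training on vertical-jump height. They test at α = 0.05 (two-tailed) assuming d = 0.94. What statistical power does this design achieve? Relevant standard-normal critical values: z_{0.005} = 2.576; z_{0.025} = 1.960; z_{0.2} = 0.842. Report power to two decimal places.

power ≈ 0.51

For two equal groups, power = Φ(d·√(n/2) − z_{α/2}).
d·√(n/2) = 0.94 × √(9/2) = 0.94 × 2.121 = 1.994.
z_β = 1.994 − 1.960 = 0.034.
Power = Φ(0.034) = 0.514.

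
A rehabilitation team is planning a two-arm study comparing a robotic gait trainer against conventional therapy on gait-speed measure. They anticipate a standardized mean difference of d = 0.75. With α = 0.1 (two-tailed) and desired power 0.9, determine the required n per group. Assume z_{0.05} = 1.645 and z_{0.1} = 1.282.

n = 31 per group

For two independent groups with equal n: n = 2·((z_{α/2} + z_β) / d)².
z_{α/2} + z_β = 1.645 + 1.282 = 2.927.
n = 2 × (2.927 / 0.75)² = 2 × 3.903² = 2 × 15.23 = 30.5.
Round up to the next whole participant.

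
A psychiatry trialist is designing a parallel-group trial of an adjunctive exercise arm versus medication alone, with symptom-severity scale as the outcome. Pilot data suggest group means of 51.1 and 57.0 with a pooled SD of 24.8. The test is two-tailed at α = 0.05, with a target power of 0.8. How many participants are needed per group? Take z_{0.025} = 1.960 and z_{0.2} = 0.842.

n = 278 per group

Cohen's d = |M₁ − M₂| / SD_pooled = |51.1 − 57.0| / 24.8 = 5.9 / 24.8 = 0.238.
For two independent groups with equal n: n = 2·((z_{α/2} + z_β) / d)².
z_{α/2} + z_β = 1.960 + 0.842 = 2.802.
n = 2 × (2.802 / 0.238)² = 2 × 11.773² = 2 × 138.61 = 277.2.
Round up to the next whole participant.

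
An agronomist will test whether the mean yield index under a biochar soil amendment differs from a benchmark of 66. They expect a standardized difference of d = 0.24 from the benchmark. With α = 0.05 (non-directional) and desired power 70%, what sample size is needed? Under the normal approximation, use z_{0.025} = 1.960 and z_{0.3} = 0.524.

n = 108

For a one-sample test: n = ((z_{α/2} + z_β) / d)².
z_{α/2} + z_β = 1.960 + 0.524 = 2.484.
n = (2.484 / 0.24)² = 10.350² = 107.12.
Round up.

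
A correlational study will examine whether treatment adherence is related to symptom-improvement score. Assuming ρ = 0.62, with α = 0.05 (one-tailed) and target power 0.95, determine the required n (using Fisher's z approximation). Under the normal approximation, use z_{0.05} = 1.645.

Fisher's z: C = ½·ln((1+r)/(1−r)) = ½·ln(4.2632) = 0.7250.
n = ((z_{α} + z_β)/C)² + 3.
(1.645 + 1.645) / 0.7250 = 3.290 / 0.7250 = 4.538.
n = 4.538² + 3 = 20.59 + 3 = 23.6.
Round up.

n = 24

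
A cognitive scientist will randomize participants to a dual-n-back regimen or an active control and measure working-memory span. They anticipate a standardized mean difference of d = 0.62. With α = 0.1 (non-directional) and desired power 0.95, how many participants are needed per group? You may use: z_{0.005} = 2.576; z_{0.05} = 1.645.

n = 57 per group

For two independent groups with equal n: n = 2·((z_{α/2} + z_β) / d)².
z_{α/2} + z_β = 1.645 + 1.645 = 3.290.
n = 2 × (3.290 / 0.62)² = 2 × 5.306² = 2 × 28.16 = 56.3.
Round up to the next whole participant.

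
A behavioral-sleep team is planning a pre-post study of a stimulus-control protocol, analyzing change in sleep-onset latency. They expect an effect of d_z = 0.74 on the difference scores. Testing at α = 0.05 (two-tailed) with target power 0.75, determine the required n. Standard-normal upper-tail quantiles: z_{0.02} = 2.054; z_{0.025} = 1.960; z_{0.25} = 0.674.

For a paired (one-sample on differences) test: n = ((z_{α/2} + z_β) / d)².
z_{α/2} + z_β = 1.960 + 0.674 = 2.634.
n = (2.634 / 0.74)² = 3.559² = 12.67.
Round up.

n = 13 pairs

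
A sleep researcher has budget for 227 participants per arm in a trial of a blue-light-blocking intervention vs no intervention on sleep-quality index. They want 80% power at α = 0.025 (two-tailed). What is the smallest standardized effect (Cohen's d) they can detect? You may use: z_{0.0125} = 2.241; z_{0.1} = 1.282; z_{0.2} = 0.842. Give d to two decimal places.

For two independent groups of n = 227 each: d_min = (z_{α/2} + z_β)·√(2/n).
z-sum = 2.241 + 0.842 = 3.083.
d_min = 3.083 × √(2/227) = 3.083 × 0.0939 = 0.289.

d_min ≈ 0.29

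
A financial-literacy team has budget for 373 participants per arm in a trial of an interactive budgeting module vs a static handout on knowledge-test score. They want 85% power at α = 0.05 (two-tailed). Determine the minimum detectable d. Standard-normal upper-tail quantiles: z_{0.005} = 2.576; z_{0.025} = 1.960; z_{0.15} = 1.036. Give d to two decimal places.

d_min ≈ 0.22

For two independent groups of n = 373 each: d_min = (z_{α/2} + z_β)·√(2/n).
z-sum = 1.960 + 1.036 = 2.996.
d_min = 2.996 × √(2/373) = 2.996 × 0.0732 = 0.219.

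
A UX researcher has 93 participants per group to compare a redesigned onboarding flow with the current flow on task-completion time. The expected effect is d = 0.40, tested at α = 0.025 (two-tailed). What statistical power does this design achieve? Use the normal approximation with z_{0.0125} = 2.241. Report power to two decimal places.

power ≈ 0.69

For two equal groups, power = Φ(d·√(n/2) − z_{α/2}).
d·√(n/2) = 0.40 × √(93/2) = 0.40 × 6.819 = 2.728.
z_β = 2.728 − 2.241 = 0.487.
Power = Φ(0.487) = 0.687.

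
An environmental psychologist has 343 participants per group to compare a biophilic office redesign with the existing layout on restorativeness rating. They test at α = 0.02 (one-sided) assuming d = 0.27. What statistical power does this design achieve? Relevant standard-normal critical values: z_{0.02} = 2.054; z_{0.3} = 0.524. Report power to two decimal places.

power ≈ 0.93

For two equal groups, power = Φ(d·√(n/2) − z_{α}).
d·√(n/2) = 0.27 × √(343/2) = 0.27 × 13.096 = 3.536.
z_β = 3.536 − 2.054 = 1.482.
Power = Φ(1.482) = 0.931.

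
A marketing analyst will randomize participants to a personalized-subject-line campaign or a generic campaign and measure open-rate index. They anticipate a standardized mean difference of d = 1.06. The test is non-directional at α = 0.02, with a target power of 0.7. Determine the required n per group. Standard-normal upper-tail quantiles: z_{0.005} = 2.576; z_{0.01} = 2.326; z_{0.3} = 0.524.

n = 15 per group

For two independent groups with equal n: n = 2·((z_{α/2} + z_β) / d)².
z_{α/2} + z_β = 2.326 + 0.524 = 2.850.
n = 2 × (2.850 / 1.06)² = 2 × 2.689² = 2 × 7.23 = 14.5.
Round up to the next whole participant.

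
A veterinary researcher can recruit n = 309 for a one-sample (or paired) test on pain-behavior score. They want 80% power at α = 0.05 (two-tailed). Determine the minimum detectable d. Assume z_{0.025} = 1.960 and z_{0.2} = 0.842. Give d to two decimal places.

d_min ≈ 0.16

For a single sample (or paired design) of n = 309: d_min = (z_{α/2} + z_β)/√n.
z-sum = 1.960 + 0.842 = 2.802.
d_min = 2.802 / √309 = 2.802 / 17.578 = 0.159.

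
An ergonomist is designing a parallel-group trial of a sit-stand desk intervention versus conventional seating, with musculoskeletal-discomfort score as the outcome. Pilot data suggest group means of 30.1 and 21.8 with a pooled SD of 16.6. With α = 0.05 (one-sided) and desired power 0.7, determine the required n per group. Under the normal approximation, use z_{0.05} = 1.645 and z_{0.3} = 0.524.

n = 38 per group

Cohen's d = |M₁ − M₂| / SD_pooled = |30.1 − 21.8| / 16.6 = 8.3 / 16.6 = 0.500.
For two independent groups with equal n: n = 2·((z_{α} + z_β) / d)².
z_{α} + z_β = 1.645 + 0.524 = 2.169.
n = 2 × (2.169 / 0.500)² = 2 × 4.338² = 2 × 18.82 = 37.6.
Round up to the next whole participant.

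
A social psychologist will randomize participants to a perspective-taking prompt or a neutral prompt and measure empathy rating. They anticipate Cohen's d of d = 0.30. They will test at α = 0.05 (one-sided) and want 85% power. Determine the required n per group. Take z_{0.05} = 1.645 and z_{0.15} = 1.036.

n = 160 per group

For two independent groups with equal n: n = 2·((z_{α} + z_β) / d)².
z_{α} + z_β = 1.645 + 1.036 = 2.681.
n = 2 × (2.681 / 0.30)² = 2 × 8.937² = 2 × 79.86 = 159.7.
Round up to the next whole participant.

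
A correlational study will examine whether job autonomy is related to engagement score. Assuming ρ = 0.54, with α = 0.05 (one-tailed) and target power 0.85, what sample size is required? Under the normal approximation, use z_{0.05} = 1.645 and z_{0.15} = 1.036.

n = 23

Fisher's z: C = ½·ln((1+r)/(1−r)) = ½·ln(3.3478) = 0.6042.
n = ((z_{α} + z_β)/C)² + 3.
(1.645 + 1.036) / 0.6042 = 2.681 / 0.6042 = 4.437.
n = 4.437² + 3 = 19.69 + 3 = 22.7.
Round up.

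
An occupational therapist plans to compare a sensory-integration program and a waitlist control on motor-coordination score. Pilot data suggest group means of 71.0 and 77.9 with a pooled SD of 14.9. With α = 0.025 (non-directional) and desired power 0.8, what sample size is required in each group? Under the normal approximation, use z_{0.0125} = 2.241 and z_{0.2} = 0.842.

n = 89 per group

Cohen's d = |M₁ − M₂| / SD_pooled = |71.0 − 77.9| / 14.9 = 6.9 / 14.9 = 0.463.
For two independent groups with equal n: n = 2·((z_{α/2} + z_β) / d)².
z_{α/2} + z_β = 2.241 + 0.842 = 3.083.
n = 2 × (3.083 / 0.463)² = 2 × 6.659² = 2 × 44.34 = 88.7.
Round up to the next whole participant.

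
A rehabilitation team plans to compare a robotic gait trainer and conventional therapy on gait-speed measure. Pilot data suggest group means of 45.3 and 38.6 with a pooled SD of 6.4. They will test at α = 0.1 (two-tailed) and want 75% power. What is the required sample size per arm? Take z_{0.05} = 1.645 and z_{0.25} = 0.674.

Cohen's d = |M₁ − M₂| / SD_pooled = |45.3 − 38.6| / 6.4 = 6.7 / 6.4 = 1.047.
For two independent groups with equal n: n = 2·((z_{α/2} + z_β) / d)².
z_{α/2} + z_β = 1.645 + 0.674 = 2.319.
n = 2 × (2.319 / 1.047)² = 2 × 2.215² = 2 × 4.91 = 9.8.
Round up to the next whole participant.

n = 10 per group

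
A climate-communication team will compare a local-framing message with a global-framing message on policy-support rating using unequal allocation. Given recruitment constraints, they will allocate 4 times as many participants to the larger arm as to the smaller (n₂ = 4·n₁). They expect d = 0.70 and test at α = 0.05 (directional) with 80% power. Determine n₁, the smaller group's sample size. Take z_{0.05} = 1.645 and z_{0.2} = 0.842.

n₁ = 16

With allocation ratio k = n₂/n₁ = 4, Var(x̄₁−x̄₂) = σ²(1/n₁ + 1/(k·n₁)) = σ²·(k+1)/(k·n₁).
So n₁ = (1 + 1/k)·((z_{α} + z_β)/d)² = 1.250 × (2.487/0.70)².
n₁ = 1.250 × 12.62 = 15.8.
Round up: n₁ = 16, giving n₂ = 4 × 16 = 64.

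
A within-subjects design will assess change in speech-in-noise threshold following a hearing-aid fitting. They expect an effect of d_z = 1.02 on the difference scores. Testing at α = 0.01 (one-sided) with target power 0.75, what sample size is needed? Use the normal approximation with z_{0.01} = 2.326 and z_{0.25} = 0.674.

n = 9 pairs

For a paired (one-sample on differences) test: n = ((z_{α} + z_β) / d)².
z_{α} + z_β = 2.326 + 0.674 = 3.000.
n = (3.000 / 1.02)² = 2.941² = 8.65.
Round up.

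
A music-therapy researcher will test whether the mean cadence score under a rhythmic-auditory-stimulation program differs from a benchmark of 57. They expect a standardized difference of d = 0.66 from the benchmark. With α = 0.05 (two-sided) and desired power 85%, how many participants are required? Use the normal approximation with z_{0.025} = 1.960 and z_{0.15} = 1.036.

n = 21

For a one-sample test: n = ((z_{α/2} + z_β) / d)².
z_{α/2} + z_β = 1.960 + 1.036 = 2.996.
n = (2.996 / 0.66)² = 4.539² = 20.61.
Round up.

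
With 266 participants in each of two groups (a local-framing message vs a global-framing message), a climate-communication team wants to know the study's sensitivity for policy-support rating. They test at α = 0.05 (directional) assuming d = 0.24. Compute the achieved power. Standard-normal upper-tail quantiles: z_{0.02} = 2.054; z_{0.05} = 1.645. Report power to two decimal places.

For two equal groups, power = Φ(d·√(n/2) − z_{α}).
d·√(n/2) = 0.24 × √(266/2) = 0.24 × 11.533 = 2.768.
z_β = 2.768 − 1.645 = 1.123.
Power = Φ(1.123) = 0.869.

power ≈ 0.87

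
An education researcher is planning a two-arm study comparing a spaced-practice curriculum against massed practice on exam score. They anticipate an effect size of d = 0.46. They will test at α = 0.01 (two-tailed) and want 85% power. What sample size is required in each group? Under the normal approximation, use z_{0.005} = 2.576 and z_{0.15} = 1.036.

For two independent groups with equal n: n = 2·((z_{α/2} + z_β) / d)².
z_{α/2} + z_β = 2.576 + 1.036 = 3.612.
n = 2 × (3.612 / 0.46)² = 2 × 7.852² = 2 × 61.66 = 123.3.
Round up to the next whole participant.

n = 124 per group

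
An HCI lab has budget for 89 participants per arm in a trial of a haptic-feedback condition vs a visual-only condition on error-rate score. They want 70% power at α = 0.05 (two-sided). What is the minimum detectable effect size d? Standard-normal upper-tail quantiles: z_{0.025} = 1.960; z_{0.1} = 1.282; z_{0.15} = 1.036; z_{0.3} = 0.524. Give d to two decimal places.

d_min ≈ 0.37

For two independent groups of n = 89 each: d_min = (z_{α/2} + z_β)·√(2/n).
z-sum = 1.960 + 0.524 = 2.484.
d_min = 2.484 × √(2/89) = 2.484 × 0.1499 = 0.372.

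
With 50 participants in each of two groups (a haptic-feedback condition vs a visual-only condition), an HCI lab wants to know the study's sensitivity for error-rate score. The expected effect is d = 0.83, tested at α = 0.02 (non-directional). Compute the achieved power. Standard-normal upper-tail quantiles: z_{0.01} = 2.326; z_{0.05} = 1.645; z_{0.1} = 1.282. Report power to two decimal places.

power ≈ 0.97

For two equal groups, power = Φ(d·√(n/2) − z_{α/2}).
d·√(n/2) = 0.83 × √(50/2) = 0.83 × 5.000 = 4.150.
z_β = 4.150 − 2.326 = 1.824.
Power = Φ(1.824) = 0.966.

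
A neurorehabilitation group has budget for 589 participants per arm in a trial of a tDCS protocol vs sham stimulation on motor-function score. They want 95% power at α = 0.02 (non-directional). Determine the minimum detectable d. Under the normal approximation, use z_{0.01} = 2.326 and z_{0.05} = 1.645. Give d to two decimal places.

d_min ≈ 0.23

For two independent groups of n = 589 each: d_min = (z_{α/2} + z_β)·√(2/n).
z-sum = 2.326 + 1.645 = 3.971.
d_min = 3.971 × √(2/589) = 3.971 × 0.0583 = 0.231.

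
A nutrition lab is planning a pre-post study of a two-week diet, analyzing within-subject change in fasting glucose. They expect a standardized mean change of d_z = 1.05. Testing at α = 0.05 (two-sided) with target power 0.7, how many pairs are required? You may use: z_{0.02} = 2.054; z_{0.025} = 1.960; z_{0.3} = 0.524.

n = 6 pairs

For a paired (one-sample on differences) test: n = ((z_{α/2} + z_β) / d)².
z_{α/2} + z_β = 1.960 + 0.524 = 2.484.
n = (2.484 / 1.05)² = 2.366² = 5.60.
Round up.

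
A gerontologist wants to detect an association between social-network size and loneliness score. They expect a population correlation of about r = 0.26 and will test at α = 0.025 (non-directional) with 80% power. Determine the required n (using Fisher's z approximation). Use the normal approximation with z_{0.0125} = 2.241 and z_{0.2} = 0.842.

n = 138

Fisher's z: C = ½·ln((1+r)/(1−r)) = ½·ln(1.7027) = 0.2661.
n = ((z_{α/2} + z_β)/C)² + 3.
(2.241 + 0.842) / 0.2661 = 3.083 / 0.2661 = 11.586.
n = 11.586² + 3 = 134.23 + 3 = 137.2.
Round up.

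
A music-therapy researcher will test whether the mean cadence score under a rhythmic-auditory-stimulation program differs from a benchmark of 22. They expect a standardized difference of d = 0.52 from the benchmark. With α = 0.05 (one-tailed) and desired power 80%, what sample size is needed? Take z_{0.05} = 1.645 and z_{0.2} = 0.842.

For a one-sample test: n = ((z_{α} + z_β) / d)².
z_{α} + z_β = 1.645 + 0.842 = 2.487.
n = (2.487 / 0.52)² = 4.783² = 22.87.
Round up.

n = 23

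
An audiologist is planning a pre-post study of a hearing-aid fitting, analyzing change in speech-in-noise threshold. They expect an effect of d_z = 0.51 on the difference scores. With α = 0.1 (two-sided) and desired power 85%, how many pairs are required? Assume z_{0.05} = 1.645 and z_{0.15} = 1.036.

n = 28 pairs

For a paired (one-sample on differences) test: n = ((z_{α/2} + z_β) / d)².
z_{α/2} + z_β = 1.645 + 1.036 = 2.681.
n = (2.681 / 0.51)² = 5.257² = 27.63.
Round up.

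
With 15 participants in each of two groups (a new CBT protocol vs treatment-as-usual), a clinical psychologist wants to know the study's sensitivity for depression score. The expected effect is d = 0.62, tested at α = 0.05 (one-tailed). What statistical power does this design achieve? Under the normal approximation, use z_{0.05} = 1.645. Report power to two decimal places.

power ≈ 0.52

For two equal groups, power = Φ(d·√(n/2) − z_{α}).
d·√(n/2) = 0.62 × √(15/2) = 0.62 × 2.739 = 1.698.
z_β = 1.698 − 1.645 = 0.053.
Power = Φ(0.053) = 0.521.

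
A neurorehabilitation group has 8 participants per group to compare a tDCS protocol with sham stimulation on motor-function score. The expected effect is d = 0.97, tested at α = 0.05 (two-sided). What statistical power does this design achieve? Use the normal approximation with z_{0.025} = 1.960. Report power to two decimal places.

For two equal groups, power = Φ(d·√(n/2) − z_{α/2}).
d·√(n/2) = 0.97 × √(8/2) = 0.97 × 2.000 = 1.940.
z_β = 1.940 − 1.960 = -0.020.
Power = Φ(-0.020) = 0.492.

power ≈ 0.49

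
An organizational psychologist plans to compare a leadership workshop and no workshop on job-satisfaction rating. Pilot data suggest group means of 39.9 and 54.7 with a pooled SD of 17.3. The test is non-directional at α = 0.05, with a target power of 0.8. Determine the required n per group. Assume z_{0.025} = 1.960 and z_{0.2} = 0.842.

Cohen's d = |M₁ − M₂| / SD_pooled = |39.9 − 54.7| / 17.3 = 14.8 / 17.3 = 0.855.
For two independent groups with equal n: n = 2·((z_{α/2} + z_β) / d)².
z_{α/2} + z_β = 1.960 + 0.842 = 2.802.
n = 2 × (2.802 / 0.855)² = 2 × 3.277² = 2 × 10.74 = 21.5.
Round up to the next whole participant.

n = 22 per group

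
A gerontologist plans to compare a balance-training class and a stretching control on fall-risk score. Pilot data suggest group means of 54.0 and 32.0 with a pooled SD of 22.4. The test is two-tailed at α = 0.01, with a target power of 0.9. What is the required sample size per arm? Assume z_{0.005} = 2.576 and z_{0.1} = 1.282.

n = 31 per group

Cohen's d = |M₁ − M₂| / SD_pooled = |54.0 − 32.0| / 22.4 = 22.0 / 22.4 = 0.982.
For two independent groups with equal n: n = 2·((z_{α/2} + z_β) / d)².
z_{α/2} + z_β = 2.576 + 1.282 = 3.858.
n = 2 × (3.858 / 0.982)² = 2 × 3.929² = 2 × 15.43 = 30.9.
Round up to the next whole participant.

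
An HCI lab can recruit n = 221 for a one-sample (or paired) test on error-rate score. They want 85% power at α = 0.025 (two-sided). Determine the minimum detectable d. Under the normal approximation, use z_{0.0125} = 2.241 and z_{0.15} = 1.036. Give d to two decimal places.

For a single sample (or paired design) of n = 221: d_min = (z_{α/2} + z_β)/√n.
z-sum = 2.241 + 1.036 = 3.277.
d_min = 3.277 / √221 = 3.277 / 14.866 = 0.220.

d_min ≈ 0.22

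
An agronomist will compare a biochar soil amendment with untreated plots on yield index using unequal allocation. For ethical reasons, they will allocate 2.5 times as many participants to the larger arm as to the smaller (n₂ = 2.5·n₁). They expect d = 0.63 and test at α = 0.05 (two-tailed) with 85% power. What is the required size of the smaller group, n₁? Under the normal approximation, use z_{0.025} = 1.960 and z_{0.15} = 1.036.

n₁ = 32

With allocation ratio k = n₂/n₁ = 2.5, Var(x̄₁−x̄₂) = σ²(1/n₁ + 1/(k·n₁)) = σ²·(k+1)/(k·n₁).
So n₁ = (1 + 1/k)·((z_{α/2} + z_β)/d)² = 1.400 × (2.996/0.63)².
n₁ = 1.400 × 22.62 = 31.7.
Round up: n₁ = 32, giving n₂ = 2.5 × 32 = 80.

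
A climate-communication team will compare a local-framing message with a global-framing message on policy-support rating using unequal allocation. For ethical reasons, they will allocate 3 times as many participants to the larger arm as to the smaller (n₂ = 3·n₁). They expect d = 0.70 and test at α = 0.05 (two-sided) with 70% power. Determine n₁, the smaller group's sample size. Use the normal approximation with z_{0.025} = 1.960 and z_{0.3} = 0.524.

With allocation ratio k = n₂/n₁ = 3, Var(x̄₁−x̄₂) = σ²(1/n₁ + 1/(k·n₁)) = σ²·(k+1)/(k·n₁).
So n₁ = (1 + 1/k)·((z_{α/2} + z_β)/d)² = 1.333 × (2.484/0.70)².
n₁ = 1.333 × 12.59 = 16.8.
Round up: n₁ = 17, giving n₂ = 3 × 17 = 51.

n₁ = 17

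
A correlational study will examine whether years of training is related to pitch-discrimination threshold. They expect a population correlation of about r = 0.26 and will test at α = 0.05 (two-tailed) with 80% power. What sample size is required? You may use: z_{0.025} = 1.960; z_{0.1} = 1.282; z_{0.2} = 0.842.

Fisher's z: C = ½·ln((1+r)/(1−r)) = ½·ln(1.7027) = 0.2661.
n = ((z_{α/2} + z_β)/C)² + 3.
(1.960 + 0.842) / 0.2661 = 2.802 / 0.2661 = 10.530.
n = 10.530² + 3 = 110.88 + 3 = 113.9.
Round up.

n = 114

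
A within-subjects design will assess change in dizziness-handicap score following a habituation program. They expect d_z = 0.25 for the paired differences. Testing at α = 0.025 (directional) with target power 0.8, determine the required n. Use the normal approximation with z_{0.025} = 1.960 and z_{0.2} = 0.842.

For a paired (one-sample on differences) test: n = ((z_{α} + z_β) / d)².
z_{α} + z_β = 1.960 + 0.842 = 2.802.
n = (2.802 / 0.25)² = 11.208² = 125.62.
Round up.

n = 126 pairs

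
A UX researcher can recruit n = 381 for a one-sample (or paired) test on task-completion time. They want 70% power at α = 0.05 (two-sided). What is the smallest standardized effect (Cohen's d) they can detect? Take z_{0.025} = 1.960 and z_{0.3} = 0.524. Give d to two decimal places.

For a single sample (or paired design) of n = 381: d_min = (z_{α/2} + z_β)/√n.
z-sum = 1.960 + 0.524 = 2.484.
d_min = 2.484 / √381 = 2.484 / 19.519 = 0.127.

d_min ≈ 0.13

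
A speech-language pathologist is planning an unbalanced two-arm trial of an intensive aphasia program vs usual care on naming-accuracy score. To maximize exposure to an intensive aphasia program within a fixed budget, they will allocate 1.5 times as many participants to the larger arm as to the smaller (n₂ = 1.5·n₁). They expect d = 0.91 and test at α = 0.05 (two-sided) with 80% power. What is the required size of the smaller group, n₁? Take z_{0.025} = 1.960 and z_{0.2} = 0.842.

n₁ = 16

With allocation ratio k = n₂/n₁ = 1.5, Var(x̄₁−x̄₂) = σ²(1/n₁ + 1/(k·n₁)) = σ²·(k+1)/(k·n₁).
So n₁ = (1 + 1/k)·((z_{α/2} + z_β)/d)² = 1.667 × (2.802/0.91)².
n₁ = 1.667 × 9.48 = 15.8.
Round up: n₁ = 16, giving n₂ = 1.5 × 16 = 24.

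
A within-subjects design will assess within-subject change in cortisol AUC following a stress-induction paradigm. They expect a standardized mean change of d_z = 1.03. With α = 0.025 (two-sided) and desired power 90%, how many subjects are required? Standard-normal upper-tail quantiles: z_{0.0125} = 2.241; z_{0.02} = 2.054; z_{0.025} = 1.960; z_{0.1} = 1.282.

n = 12 pairs

For a paired (one-sample on differences) test: n = ((z_{α/2} + z_β) / d)².
z_{α/2} + z_β = 2.241 + 1.282 = 3.523.
n = (3.523 / 1.03)² = 3.420² = 11.70.
Round up.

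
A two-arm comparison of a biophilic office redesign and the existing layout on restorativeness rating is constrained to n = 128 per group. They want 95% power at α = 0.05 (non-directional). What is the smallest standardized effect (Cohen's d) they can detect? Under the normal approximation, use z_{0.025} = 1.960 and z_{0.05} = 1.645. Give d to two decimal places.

For two independent groups of n = 128 each: d_min = (z_{α/2} + z_β)·√(2/n).
z-sum = 1.960 + 1.645 = 3.605.
d_min = 3.605 × √(2/128) = 3.605 × 0.1250 = 0.451.

d_min ≈ 0.45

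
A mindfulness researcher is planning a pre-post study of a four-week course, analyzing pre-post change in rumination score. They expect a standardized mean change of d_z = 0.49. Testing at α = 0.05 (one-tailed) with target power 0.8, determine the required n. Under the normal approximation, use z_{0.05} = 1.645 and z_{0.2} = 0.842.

For a paired (one-sample on differences) test: n = ((z_{α} + z_β) / d)².
z_{α} + z_β = 1.645 + 0.842 = 2.487.
n = (2.487 / 0.49)² = 5.076² = 25.76.
Round up.

n = 26 pairs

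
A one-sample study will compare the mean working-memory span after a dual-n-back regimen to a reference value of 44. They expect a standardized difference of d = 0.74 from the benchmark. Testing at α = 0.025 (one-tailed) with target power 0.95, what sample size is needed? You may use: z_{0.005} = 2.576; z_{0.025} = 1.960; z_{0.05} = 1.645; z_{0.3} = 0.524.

For a one-sample test: n = ((z_{α} + z_β) / d)².
z_{α} + z_β = 1.960 + 1.645 = 3.605.
n = (3.605 / 0.74)² = 4.872² = 23.73.
Round up.

n = 24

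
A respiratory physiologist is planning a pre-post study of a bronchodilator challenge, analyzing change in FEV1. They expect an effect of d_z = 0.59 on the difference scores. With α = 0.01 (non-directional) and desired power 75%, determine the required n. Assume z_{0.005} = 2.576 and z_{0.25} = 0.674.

For a paired (one-sample on differences) test: n = ((z_{α/2} + z_β) / d)².
z_{α/2} + z_β = 2.576 + 0.674 = 3.250.
n = (3.250 / 0.59)² = 5.508² = 30.34.
Round up.

n = 31 pairs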